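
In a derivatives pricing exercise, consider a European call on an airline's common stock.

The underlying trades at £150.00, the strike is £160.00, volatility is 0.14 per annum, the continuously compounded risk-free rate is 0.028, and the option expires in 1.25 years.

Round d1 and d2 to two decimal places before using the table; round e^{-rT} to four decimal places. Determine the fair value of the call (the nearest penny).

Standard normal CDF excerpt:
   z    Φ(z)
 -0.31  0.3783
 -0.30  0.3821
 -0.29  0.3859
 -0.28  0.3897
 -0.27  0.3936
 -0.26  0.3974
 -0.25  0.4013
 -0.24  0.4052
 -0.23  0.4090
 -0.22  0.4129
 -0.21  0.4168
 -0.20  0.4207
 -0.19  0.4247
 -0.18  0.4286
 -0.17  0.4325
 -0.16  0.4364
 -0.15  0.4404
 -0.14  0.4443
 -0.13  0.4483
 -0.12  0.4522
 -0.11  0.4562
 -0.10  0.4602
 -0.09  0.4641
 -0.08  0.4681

£7.62

σ√T = 0.14·√1.25 = 0.1565
ln(S/K) + (r + σ²/2)T = ln(150/160) + (0.028 + 0.14²/2)·1.25 = -0.0645 + 0.0473 = -0.0173
d₁ = -0.0173 / 0.1565 = -0.1105 → -0.11
d₂ = d₁ − σ√T = -0.1105 − 0.1565 = -0.2670 → -0.27
e^(−rT) = e^(−0.028·1.25) = 0.9656
C = 150·N(-0.11) − 160·0.9656·N(-0.27) = 150·0.4562 − 160·0.9656·0.3936 = 68.4300 − 60.8096 = 7.6204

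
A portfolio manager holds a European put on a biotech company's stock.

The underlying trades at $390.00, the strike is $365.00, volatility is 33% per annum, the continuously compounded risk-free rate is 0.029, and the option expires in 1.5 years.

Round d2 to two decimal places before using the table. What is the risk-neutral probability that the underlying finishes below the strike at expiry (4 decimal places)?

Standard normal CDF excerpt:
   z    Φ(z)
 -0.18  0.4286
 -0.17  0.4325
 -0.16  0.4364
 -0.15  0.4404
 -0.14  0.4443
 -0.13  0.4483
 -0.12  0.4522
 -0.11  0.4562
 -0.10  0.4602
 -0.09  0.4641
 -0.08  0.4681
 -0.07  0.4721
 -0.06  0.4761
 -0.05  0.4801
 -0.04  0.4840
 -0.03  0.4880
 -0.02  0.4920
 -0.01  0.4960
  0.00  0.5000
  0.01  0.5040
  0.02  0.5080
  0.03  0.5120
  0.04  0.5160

0.4721

σ√T = 0.33·√1.5 = 0.4042
d₁ = [ln(390/365) + (0.029 + ½·0.33²)·1.5] / (σ√T) = (0.0662 + 0.1252) / 0.4042 = 0.4736 → 0.47
d₂ = 0.4736 − 0.4042 = 0.0695 → 0.07
Pr(exercise) under Q = N(−d₂) = N(-0.07) = 0.4721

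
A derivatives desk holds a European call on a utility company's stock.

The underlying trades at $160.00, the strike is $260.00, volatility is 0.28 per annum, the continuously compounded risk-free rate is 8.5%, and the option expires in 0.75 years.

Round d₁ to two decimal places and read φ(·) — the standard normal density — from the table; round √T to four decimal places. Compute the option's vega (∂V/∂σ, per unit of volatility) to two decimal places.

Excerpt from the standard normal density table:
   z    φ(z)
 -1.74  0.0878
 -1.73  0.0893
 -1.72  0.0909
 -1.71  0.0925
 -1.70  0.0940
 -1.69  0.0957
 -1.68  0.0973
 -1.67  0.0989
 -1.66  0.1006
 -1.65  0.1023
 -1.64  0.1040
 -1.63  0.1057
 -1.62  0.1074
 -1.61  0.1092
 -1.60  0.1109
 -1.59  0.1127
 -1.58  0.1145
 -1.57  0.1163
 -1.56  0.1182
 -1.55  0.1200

14.88

σ√T = 0.28 × 0.8660 = 0.2425
d₁ = [ln(160/260) + (0.085 + 0.28²/2)·0.75] / 0.2425 = [-0.4855 + 0.0932] / 0.2425 = -1.6181 → -1.62
√T = √0.75 = 0.8660
φ(d₁) = φ(-1.62) = 0.1074
vega = S·φ(d₁)·√T = 160·0.1074·0.8660 = 14.8813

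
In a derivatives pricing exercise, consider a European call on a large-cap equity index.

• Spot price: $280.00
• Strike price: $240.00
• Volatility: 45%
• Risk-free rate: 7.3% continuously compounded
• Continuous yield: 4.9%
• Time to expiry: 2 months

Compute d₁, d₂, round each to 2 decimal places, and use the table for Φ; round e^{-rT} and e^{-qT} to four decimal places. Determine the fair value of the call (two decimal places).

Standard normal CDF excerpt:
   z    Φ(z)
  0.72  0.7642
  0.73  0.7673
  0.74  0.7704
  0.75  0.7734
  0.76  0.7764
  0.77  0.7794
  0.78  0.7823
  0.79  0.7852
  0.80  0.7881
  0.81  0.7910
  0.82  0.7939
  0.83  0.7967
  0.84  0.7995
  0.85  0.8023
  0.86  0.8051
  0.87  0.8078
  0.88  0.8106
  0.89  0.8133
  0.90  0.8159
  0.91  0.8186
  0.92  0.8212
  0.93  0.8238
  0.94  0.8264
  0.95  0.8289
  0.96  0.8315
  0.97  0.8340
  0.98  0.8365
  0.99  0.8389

$45.42

σ√T = 0.45·√0.1667 = 0.1837
d₁ = [ln(280/240) + (0.073 − 0.049 + ½·0.45²)·0.1667] / (σ√T) = (0.1542 + 0.0209) / 0.1837 = 0.9527 → 0.95
d₂ = 0.9527 − 0.1837 = 0.7690 → 0.77
e^(−qT) = e^(−0.049·0.1667) = 0.9919;  e^(−rT) = e^(−0.073·0.1667) = 0.9879
N(d₁) = N(0.95) = 0.8289;  N(d₂) = N(0.77) = 0.7794
C = 280·0.9919·0.8289 − 240·0.9879·0.7794 = 230.2121 − 184.7926 = 45.4194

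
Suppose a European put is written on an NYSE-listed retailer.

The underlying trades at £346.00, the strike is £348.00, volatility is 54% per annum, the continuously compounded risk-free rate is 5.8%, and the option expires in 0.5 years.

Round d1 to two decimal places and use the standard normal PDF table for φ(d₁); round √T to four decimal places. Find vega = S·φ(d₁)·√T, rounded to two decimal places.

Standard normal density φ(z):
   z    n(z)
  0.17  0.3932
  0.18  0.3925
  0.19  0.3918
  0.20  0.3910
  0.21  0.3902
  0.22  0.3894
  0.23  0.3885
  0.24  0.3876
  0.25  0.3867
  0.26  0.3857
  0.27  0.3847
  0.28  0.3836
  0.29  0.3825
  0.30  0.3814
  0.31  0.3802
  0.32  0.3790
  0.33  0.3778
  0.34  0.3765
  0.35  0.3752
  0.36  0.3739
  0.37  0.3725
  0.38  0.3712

σ√T = 0.54·√0.5 = 0.3818
ln(S/K) + (r + σ²/2)T = ln(346/348) + (0.058 + 0.54²/2)·0.5 = -0.0058 + 0.1019 = 0.0961
d₁ = 0.0961 / 0.3818 = 0.2518 → 0.25
√T = √0.5 = 0.7071
φ(d₁) = φ(0.25) = 0.3867
vega = S·φ(d₁)·√T = 346·0.3867·0.7071 = 94.6087

94.61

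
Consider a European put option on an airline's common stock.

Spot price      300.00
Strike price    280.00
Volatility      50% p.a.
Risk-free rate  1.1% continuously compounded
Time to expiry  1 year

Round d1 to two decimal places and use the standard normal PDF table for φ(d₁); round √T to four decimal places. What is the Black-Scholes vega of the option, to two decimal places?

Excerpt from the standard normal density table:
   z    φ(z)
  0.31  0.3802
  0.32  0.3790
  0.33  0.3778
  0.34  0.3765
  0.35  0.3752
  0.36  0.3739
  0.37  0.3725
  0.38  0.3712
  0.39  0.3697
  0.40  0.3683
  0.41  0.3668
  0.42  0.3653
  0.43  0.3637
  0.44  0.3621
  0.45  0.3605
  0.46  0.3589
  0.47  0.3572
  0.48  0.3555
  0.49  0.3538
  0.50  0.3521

σ√T = 0.5·√1 = 0.5000
d₁ = [ln(300/280) + (0.011 + 0.5²/2)·1] / 0.5000 = [0.0690 + 0.1360] / 0.5000 = 0.4100 which rounds to 0.41
√T = √1 = 1.0000
φ(d₁) = φ(0.41) = 0.3668
vega = S·φ(d₁)·√T = 300·0.3668·1.0000 = 110.0400

110.04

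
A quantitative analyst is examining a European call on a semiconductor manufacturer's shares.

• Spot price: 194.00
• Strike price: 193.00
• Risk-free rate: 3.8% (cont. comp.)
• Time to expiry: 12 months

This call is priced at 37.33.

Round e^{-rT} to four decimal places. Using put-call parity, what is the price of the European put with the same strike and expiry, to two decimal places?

exp(−rT) = exp(−0.038·1) = 0.9627
Put-call parity: C − P = S − K·e^(−rT) = 194 − 193·0.9627 = 194 − 185.8011 = 8.1989
P = C − (C − P) = 37.33 − (8.1989) = 29.1311

29.13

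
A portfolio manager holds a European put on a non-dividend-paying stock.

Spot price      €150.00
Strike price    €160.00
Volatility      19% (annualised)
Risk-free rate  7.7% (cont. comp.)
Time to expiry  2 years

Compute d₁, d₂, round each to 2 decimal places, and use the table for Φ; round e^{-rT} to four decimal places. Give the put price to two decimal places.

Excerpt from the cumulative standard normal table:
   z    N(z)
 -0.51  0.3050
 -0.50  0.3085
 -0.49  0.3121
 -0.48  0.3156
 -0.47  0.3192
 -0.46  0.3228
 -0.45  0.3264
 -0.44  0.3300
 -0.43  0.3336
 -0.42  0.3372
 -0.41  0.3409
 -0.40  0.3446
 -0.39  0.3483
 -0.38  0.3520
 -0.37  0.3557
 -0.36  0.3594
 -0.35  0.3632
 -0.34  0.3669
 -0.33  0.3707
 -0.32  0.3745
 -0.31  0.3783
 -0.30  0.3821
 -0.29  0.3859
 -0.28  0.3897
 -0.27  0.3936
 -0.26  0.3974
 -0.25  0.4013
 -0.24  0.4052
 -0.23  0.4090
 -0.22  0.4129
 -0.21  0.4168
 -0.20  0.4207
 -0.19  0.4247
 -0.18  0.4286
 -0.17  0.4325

σ√T = 0.19·√2 = 0.2687
d₁ = [ln(150/160) + (0.077 + 0.19²/2)·2] / 0.2687 = [-0.0645 + 0.1901] / 0.2687 = 0.4673 ⇒ 0.47
d₂ = d₁ − σ√T = 0.4673 − 0.2687 = 0.1986 ⇒ 0.20
e^(−rT) = e^(−0.077·2) = 0.8573
P = 160·0.8573·N(-0.20) − 150·N(-0.47) = 160·0.8573·0.4207 − 150·0.3192 = 57.7066 − 47.8800 = 9.8266

€9.83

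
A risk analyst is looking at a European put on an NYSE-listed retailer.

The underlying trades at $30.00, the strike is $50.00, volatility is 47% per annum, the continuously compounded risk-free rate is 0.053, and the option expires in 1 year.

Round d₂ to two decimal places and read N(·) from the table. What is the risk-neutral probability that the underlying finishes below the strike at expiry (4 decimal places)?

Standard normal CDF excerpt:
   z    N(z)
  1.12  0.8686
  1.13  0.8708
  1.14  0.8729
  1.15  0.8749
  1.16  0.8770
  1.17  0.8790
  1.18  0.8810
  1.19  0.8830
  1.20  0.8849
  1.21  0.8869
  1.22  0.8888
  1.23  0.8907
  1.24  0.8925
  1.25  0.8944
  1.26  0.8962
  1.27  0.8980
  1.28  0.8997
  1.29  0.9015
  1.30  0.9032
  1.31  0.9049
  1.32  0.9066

σ√T = 0.47·√1 = 0.4700
d₁ = [ln(30/50) + (0.053 + ½·0.47²)·1] / (σ√T) = (-0.5108 + 0.1634) / 0.4700 = -0.7391 → -0.74
d₂ = -0.7391 − 0.4700 = -1.2091 → -1.21
Risk-neutral Pr[S_T < K] = N(−d₂) = N(1.21) = 0.8869

0.8869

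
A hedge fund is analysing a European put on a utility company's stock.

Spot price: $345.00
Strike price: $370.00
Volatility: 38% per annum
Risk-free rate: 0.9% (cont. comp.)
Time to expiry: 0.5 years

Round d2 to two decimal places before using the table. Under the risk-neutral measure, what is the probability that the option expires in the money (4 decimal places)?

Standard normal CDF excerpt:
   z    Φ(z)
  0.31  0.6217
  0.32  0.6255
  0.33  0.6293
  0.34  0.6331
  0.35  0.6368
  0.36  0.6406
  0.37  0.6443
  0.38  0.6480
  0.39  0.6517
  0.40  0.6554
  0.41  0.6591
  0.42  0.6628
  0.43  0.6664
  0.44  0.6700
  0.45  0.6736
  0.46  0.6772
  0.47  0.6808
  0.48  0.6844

T = 0.5;  σ√T = 0.2687
ln(S/K) + (r + σ²/2)T = ln(345/370) + (0.009 + 0.38²/2)·0.5 = -0.0700 + 0.0406 = -0.0294
d₁ = -0.0294 / 0.2687 = -0.1093 which rounds to -0.11
d₂ = d₁ − σ√T = -0.1093 − 0.2687 = -0.3780 which rounds to -0.38
Pr(exercise) under Q = N(−d₂) = N(0.38) = 0.6480

0.6480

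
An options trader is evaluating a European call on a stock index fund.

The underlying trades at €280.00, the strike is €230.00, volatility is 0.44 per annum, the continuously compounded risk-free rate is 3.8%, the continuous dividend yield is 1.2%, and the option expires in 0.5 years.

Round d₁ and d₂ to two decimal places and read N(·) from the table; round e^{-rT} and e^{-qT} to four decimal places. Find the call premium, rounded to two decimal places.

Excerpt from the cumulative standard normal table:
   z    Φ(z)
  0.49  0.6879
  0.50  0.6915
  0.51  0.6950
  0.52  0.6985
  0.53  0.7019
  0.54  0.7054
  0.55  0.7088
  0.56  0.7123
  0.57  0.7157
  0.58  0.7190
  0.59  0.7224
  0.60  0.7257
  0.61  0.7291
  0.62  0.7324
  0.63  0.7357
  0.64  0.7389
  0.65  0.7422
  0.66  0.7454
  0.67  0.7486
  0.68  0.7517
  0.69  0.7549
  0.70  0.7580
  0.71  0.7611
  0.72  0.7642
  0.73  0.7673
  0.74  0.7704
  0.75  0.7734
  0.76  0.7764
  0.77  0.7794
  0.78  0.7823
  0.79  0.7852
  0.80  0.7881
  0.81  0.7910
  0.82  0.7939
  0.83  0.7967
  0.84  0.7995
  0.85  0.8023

T = 0.5;  σ√T = 0.3111
d₁ = [ln(280/230) + (0.038 − 0.012 + 0.44²/2)·0.5] / 0.3111 = [0.1967 + 0.0614] / 0.3111 = 0.8296 which rounds to 0.83
d₂ = d₁ − σ√T = 0.8296 − 0.3111 = 0.5185 which rounds to 0.52
exp(−qT) = exp(−0.012·0.5) = 0.9940;  exp(−rT) = exp(−0.038·0.5) = 0.9812
C = 280·0.9940·N(0.83) − 230·0.9812·N(0.52) = 280·0.9940·0.7967 − 230·0.9812·0.6985 = 221.7375 − 157.6347 = 64.1029

€64.10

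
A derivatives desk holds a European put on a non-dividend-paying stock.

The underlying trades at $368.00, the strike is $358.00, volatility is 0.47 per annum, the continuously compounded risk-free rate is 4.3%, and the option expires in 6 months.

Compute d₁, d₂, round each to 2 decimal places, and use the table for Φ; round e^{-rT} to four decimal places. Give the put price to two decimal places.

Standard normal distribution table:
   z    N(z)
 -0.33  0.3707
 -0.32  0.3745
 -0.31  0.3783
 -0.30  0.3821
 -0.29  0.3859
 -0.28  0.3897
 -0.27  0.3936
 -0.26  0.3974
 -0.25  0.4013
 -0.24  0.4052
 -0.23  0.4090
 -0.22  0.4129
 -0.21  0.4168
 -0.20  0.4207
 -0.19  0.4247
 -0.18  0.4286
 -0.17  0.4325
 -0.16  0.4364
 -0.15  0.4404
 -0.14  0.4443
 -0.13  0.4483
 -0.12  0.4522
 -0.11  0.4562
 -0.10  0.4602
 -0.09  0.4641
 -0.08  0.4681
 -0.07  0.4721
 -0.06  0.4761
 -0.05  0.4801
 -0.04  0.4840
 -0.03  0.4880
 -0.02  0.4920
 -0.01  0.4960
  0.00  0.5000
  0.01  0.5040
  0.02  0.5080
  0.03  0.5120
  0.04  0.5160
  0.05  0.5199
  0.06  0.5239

$38.78

T = 0.5;  σ√T = 0.3323
d₁ = [ln(368/358) + (0.043 + ½·0.47²)·0.5] / (σ√T) = (0.0275 + 0.0767) / 0.3323 = 0.3138 ≈ 0.31
d₂ = 0.3138 − 0.3323 = -0.0186 ≈ -0.02
e^(−rT) = e^(−0.043·0.5) = 0.9787
N(−d₂) = N(0.02) = 0.5080;  N(−d₁) = N(-0.31) = 0.3783
P = 358·0.9787·0.5080 − 368·0.3783 = 177.9903 − 139.2144 = 38.7759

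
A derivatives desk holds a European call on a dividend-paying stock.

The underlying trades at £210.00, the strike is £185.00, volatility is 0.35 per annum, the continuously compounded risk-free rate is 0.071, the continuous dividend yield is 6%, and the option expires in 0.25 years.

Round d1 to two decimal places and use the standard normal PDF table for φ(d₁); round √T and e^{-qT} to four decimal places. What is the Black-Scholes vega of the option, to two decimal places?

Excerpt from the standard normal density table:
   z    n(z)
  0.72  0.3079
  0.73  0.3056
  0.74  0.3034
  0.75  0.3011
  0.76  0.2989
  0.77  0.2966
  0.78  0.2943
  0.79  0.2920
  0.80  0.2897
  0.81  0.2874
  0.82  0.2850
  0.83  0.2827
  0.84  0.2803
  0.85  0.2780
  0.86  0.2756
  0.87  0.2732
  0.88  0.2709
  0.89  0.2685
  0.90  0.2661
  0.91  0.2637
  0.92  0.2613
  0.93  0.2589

σ√T = 0.35·√0.25 = 0.1750
d₁ = [ln(210/185) + (0.071 − 0.06 + 0.35²/2)·0.25] / 0.1750 = [0.1268 + 0.0181] / 0.1750 = 0.8275 which rounds to 0.83
√T = √0.25 = 0.5000
φ(d₁) = φ(0.83) = 0.2827
exp(−qT) = exp(−0.06·0.25) = 0.9851
vega = S·exp(−qT)·φ(d₁)·√T = 210·0.9851·0.2827·0.5000 = 29.2412
(Call and put vega coincide under Black-Scholes.)

29.24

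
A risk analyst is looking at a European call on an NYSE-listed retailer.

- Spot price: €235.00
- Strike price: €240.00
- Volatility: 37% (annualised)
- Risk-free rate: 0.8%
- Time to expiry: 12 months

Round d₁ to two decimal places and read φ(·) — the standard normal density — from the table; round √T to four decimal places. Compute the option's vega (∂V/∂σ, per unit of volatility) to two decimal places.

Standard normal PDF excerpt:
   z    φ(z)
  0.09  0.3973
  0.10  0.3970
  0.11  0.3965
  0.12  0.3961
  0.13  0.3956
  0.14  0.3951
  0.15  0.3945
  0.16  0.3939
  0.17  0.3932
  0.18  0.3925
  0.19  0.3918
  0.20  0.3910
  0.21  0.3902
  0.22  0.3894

T = 1;  σ√T = 0.3700
d₁ = [ln(235/240) + (0.008 + ½·0.37²)·1] / (σ√T) = (-0.0211 + 0.0764) / 0.3700 = 0.1497 ≈ 0.15
√T = √1 = 1.0000
φ(d₁) = φ(0.15) = 0.3945
vega = S·φ(d₁)·√T = 235·0.3945·1.0000 = 92.7075

92.71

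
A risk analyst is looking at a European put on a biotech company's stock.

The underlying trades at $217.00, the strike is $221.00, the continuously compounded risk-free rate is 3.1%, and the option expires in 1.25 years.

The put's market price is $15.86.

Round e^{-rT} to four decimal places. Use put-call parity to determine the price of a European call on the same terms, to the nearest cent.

e^(−rT) = e^(−0.031·1.25) = 0.9620
Put-call parity: C − P = S − K·e^(−rT) = 217 − 221·0.9620 = 217 − 212.6020 = 4.3980
C = P + (C − P) = 15.86 + (4.3980) = 20.2580

$20.26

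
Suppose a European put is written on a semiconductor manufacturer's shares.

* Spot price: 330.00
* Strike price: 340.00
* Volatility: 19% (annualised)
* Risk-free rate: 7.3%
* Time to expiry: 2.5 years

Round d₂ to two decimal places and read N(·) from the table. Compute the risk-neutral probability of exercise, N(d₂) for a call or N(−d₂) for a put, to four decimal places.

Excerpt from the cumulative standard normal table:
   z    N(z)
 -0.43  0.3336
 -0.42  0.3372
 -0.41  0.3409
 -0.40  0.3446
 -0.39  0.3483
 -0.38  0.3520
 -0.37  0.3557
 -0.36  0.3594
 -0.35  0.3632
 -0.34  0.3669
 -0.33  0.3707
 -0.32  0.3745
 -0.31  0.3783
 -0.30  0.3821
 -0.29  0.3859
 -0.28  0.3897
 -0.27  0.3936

T = 2.5;  σ√T = 0.3004
ln(S/K) + (r + σ²/2)T = ln(330/340) + (0.073 + 0.19²/2)·2.5 = -0.0299 + 0.2276 = 0.1978
d₁ = 0.1978 / 0.3004 = 0.6583 ≈ 0.66
d₂ = d₁ − σ√T = 0.6583 − 0.3004 = 0.3579 ≈ 0.36
Pr(exercise) under Q = N(−d₂) = N(-0.36) = 0.3594

0.3594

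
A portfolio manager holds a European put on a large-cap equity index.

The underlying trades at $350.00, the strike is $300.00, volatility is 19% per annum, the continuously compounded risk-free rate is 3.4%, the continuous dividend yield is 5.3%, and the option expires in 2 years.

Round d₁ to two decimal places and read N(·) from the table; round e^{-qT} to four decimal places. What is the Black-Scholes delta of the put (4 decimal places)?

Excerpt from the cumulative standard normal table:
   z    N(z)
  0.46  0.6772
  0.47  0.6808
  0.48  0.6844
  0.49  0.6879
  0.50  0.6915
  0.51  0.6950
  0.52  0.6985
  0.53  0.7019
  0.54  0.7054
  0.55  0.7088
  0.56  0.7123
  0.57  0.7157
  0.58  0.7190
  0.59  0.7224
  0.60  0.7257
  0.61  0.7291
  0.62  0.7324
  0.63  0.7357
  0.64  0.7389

-0.2557

T = 2;  σ√T = 0.2687
d₁ = [ln(350/300) + (0.034 − 0.053 + 0.19²/2)·2] / 0.2687 = [0.1542 − 0.0019] / 0.2687 = 0.5666 which rounds to 0.57
N(d₁) = N(0.57) = 0.7157
Δ_put = e^(−qT)·(N(d₁) − 1) = 0.8994·(0.7157 − 1) = -0.2557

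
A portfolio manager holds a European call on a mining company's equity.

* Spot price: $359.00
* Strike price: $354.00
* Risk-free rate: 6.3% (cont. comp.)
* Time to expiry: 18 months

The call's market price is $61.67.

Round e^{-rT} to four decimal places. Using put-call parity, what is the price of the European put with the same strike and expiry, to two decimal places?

$24.74

e^(−rT) = e^(−0.063·1.5) = 0.9098
Put-call parity: C − P = S − K·e^(−rT) = 359 − 354·0.9098 = 359 − 322.0692 = 36.9308
P = C − (C − P) = 61.67 − (36.9308) = 24.7392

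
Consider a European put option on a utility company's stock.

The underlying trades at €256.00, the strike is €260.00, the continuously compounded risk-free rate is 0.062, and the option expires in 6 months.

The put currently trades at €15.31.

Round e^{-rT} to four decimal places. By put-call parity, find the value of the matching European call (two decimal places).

€19.24

e^(−rT) = e^(−0.062·0.5) = 0.9695
Put-call parity: C − P = S − K·e^(−rT) = 256 − 260·0.9695 = 256 − 252.0700 = 3.9300
C = P + (C − P) = 15.31 + (3.9300) = 19.2400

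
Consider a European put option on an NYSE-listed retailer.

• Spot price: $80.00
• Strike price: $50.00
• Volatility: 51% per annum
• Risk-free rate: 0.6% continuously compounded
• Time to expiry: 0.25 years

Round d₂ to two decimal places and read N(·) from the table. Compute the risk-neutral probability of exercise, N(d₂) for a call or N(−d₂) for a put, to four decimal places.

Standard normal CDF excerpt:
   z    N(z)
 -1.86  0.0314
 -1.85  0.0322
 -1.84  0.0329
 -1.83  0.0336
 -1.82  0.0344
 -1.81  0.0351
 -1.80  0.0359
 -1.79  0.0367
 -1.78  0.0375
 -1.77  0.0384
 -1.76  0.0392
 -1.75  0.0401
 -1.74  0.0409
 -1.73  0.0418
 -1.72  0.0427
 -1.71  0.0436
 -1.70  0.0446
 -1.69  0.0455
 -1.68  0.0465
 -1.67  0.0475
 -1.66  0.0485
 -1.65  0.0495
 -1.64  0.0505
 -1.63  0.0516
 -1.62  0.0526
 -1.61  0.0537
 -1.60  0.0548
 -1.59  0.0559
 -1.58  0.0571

0.0427

T = 0.25;  σ√T = 0.2550
ln(S/K) + (r + σ²/2)T = ln(80/50) + (0.006 + 0.51²/2)·0.25 = 0.4700 + 0.0340 = 0.5040
d₁ = 0.5040 / 0.2550 = 1.9765 → 1.98
d₂ = d₁ − σ√T = 1.9765 − 0.2550 = 1.7215 → 1.72
Risk-neutral Pr[S_T < K] = N(−d₂) = N(-1.72) = 0.0427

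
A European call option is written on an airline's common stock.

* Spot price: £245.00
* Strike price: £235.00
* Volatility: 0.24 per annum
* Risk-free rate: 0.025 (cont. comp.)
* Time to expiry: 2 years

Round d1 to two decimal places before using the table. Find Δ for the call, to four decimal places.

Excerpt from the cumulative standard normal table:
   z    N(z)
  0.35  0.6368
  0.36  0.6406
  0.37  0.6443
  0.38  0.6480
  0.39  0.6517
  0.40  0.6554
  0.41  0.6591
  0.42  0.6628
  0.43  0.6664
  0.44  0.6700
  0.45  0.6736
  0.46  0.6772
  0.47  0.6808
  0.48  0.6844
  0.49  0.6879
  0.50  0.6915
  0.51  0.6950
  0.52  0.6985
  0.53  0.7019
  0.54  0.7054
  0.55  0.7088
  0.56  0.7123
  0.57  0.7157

σ√T = 0.24 × 1.4142 = 0.3394
d₁ = [ln(245/235) + (0.025 + ½·0.24²)·2] / (σ√T) = (0.0417 + 0.1076) / 0.3394 = 0.4398 ≈ 0.44
N(d₁) = N(0.44) = 0.6700
Δ_call = N(d₁) = 0.6700

0.6700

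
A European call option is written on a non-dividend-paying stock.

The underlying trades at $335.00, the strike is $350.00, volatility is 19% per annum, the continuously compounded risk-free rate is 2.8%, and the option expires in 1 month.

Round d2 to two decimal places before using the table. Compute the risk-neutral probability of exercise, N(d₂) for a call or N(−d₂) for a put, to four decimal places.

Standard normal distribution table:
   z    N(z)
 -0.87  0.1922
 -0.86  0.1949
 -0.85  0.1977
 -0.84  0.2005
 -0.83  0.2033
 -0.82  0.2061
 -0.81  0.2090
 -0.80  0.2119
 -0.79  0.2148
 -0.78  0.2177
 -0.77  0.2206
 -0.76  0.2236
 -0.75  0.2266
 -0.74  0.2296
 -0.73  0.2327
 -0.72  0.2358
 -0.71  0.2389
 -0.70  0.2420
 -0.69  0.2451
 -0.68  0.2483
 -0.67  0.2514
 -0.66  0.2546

0.2177

σ√T = 0.19·√0.08333 = 0.0548
d₁ = [ln(335/350) + (0.028 + ½·0.19²)·0.08333] / (σ√T) = (-0.0438 + 0.0038) / 0.0548 = -0.7286 → -0.73
d₂ = -0.7286 − 0.0548 = -0.7835 → -0.78
Risk-neutral Pr[S_T > K] = N(d₂) = N(-0.78) = 0.2177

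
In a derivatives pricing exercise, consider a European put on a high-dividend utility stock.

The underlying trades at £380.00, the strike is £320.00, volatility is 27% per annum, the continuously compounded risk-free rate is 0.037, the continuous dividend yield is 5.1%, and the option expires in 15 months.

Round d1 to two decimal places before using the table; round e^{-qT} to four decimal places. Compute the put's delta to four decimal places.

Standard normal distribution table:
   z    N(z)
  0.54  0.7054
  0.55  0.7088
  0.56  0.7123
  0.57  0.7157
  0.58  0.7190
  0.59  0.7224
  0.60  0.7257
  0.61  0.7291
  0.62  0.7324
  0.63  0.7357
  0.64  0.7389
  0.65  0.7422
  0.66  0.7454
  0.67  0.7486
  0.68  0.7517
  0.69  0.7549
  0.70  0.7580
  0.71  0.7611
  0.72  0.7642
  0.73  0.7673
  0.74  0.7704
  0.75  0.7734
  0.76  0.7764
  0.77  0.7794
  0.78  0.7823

T = 1.25;  σ√T = 0.3019
ln(S/K) + (r − q + σ²/2)T = ln(380/320) + (0.037 − 0.051 + 0.27²/2)·1.25 = 0.1719 + 0.0281 = 0.1999
d₁ = 0.1999 / 0.3019 = 0.6622 which rounds to 0.66
N(d₁) = N(0.66) = 0.7454
Δ_put = exp(−qT)·(N(d₁) − 1) = 0.9382·(0.7454 − 1) = -0.2389

-0.2389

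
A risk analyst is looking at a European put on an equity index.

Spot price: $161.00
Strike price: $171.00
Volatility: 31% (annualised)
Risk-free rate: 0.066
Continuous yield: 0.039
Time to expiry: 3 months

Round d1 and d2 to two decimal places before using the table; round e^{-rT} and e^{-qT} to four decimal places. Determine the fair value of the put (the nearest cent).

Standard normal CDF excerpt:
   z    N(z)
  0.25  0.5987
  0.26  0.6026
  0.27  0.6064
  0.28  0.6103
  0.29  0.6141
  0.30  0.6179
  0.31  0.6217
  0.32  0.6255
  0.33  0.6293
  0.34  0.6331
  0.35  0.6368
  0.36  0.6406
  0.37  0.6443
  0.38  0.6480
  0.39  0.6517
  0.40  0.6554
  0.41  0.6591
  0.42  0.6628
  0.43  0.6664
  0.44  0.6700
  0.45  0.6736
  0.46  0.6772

$14.80

T = 0.25;  σ√T = 0.1550
d₁ = [ln(161/171) + (0.066 − 0.039 + 0.31²/2)·0.25] / 0.1550 = [-0.0603 + 0.0188] / 0.1550 = -0.2677 which rounds to -0.27
d₂ = d₁ − σ√T = -0.2677 − 0.1550 = -0.4227 which rounds to -0.42
exp(−qT) = exp(−0.039·0.25) = 0.9903;  exp(−rT) = exp(−0.066·0.25) = 0.9836
N(−d₂) = N(0.42) = 0.6628;  N(−d₁) = N(0.27) = 0.6064
P = 171·0.9836·0.6628 − 161·0.9903·0.6064 = 111.4800 − 96.6834 = 14.7967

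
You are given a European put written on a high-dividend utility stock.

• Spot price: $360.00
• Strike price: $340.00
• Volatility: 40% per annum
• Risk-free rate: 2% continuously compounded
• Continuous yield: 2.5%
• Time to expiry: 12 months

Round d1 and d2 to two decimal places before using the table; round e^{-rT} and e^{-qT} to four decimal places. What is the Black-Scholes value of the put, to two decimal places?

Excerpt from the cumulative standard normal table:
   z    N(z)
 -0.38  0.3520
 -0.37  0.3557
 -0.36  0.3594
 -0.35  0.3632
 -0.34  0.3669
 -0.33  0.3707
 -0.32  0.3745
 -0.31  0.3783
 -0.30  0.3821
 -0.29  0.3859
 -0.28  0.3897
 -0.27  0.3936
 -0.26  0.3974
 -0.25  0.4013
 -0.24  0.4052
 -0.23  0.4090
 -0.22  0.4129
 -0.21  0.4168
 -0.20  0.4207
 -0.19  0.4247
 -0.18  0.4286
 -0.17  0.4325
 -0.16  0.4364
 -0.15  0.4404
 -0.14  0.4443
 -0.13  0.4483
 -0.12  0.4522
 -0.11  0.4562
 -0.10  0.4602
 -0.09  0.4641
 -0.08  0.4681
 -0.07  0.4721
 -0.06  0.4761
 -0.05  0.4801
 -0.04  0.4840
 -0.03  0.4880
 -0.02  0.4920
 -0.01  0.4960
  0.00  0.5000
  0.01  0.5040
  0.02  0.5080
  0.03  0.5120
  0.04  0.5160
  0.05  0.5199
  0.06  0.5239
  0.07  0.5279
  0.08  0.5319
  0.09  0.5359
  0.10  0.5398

T = 1;  σ√T = 0.4000
d₁ = [ln(360/340) + (0.02 − 0.025 + 0.4²/2)·1] / 0.4000 = [0.0572 + 0.0750] / 0.4000 = 0.3304 → 0.33
d₂ = d₁ − σ√T = 0.3304 − 0.4000 = -0.0696 → -0.07
e^(−qT) = e^(−0.025·1) = 0.9753;  e^(−rT) = e^(−0.02·1) = 0.9802
N(−d₂) = N(0.07) = 0.5279;  N(−d₁) = N(-0.33) = 0.3707
P = 340·0.9802·0.5279 − 360·0.9753·0.3707 = 175.9322 − 130.1557 = 45.7764

$45.78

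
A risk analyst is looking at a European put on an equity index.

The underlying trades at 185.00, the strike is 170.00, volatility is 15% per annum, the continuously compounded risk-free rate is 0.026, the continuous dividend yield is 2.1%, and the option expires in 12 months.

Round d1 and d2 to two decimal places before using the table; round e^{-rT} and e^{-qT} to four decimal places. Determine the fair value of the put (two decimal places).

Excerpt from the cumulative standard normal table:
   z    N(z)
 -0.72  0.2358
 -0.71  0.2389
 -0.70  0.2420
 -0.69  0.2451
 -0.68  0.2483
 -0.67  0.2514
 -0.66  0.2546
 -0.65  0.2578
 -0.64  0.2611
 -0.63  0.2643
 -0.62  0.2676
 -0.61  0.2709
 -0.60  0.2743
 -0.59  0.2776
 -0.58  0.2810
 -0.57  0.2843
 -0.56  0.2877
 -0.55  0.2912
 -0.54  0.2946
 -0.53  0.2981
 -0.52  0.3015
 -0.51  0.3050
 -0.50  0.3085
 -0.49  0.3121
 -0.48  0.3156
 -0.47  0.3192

4.40

T = 1;  σ√T = 0.1500
d₁ = [ln(185/170) + (0.026 − 0.021 + ½·0.15²)·1] / (σ√T) = (0.0846 + 0.0162) / 0.1500 = 0.6720 which rounds to 0.67
d₂ = 0.6720 − 0.1500 = 0.5220 which rounds to 0.52
e^(−qT) = e^(−0.021·1) = 0.9792;  e^(−rT) = e^(−0.026·1) = 0.9743
P = 170·0.9743·N(-0.52) − 185·0.9792·N(-0.67) = 170·0.9743·0.3015 − 185·0.9792·0.2514 = 49.9377 − 45.5416 = 4.3961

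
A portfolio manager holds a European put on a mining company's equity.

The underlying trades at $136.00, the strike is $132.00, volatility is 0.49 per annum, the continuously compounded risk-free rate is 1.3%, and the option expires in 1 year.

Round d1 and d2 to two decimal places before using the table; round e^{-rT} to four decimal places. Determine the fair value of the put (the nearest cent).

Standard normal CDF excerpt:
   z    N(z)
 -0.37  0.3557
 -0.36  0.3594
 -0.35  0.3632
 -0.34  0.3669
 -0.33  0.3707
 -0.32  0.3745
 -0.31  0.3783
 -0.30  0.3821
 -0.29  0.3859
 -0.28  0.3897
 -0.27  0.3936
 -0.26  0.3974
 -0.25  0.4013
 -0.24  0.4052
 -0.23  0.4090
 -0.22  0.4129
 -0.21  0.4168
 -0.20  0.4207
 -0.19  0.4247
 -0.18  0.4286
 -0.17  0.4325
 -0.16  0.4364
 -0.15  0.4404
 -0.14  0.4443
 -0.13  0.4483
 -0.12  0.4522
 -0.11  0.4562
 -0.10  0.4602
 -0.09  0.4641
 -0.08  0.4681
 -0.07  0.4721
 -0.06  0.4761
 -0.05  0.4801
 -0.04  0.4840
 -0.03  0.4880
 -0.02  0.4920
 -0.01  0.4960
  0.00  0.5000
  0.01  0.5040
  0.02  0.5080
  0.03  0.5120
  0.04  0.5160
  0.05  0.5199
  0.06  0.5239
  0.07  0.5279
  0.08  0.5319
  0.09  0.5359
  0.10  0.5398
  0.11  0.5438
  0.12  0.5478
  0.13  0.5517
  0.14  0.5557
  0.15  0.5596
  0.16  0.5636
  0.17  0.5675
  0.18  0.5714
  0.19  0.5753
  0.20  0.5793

$23.02

σ√T = 0.49·√1 = 0.4900
d₁ = [ln(136/132) + (0.013 + ½·0.49²)·1] / (σ√T) = (0.0299 + 0.1331) / 0.4900 = 0.3325 → 0.33
d₂ = 0.3325 − 0.4900 = -0.1575 → -0.16
exp(−rT) = exp(−0.013·1) = 0.9871
N(−d₂) = N(0.16) = 0.5636;  N(−d₁) = N(-0.33) = 0.3707
P = 132·0.9871·0.5636 − 136·0.3707 = 73.4355 − 50.4152 = 23.0203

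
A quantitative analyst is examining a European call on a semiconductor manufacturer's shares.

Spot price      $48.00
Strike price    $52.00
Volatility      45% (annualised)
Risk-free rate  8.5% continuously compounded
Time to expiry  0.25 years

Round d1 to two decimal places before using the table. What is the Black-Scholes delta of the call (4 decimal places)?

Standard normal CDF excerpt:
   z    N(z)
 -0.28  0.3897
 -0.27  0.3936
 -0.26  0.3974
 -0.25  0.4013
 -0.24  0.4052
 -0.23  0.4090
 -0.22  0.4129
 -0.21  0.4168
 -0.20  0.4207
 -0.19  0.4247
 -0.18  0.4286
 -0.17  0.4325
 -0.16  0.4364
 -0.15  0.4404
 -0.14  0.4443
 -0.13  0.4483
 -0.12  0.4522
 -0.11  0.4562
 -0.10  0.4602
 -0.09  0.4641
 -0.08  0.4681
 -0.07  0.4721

σ√T = 0.45 × 0.5000 = 0.2250
d₁ = [ln(48/52) + (0.085 + ½·0.45²)·0.25] / (σ√T) = (-0.0800 + 0.0466) / 0.2250 = -0.1488 which rounds to -0.15
N(d₁) = N(-0.15) = 0.4404
Δ_call = N(d₁) = 0.4404

0.4404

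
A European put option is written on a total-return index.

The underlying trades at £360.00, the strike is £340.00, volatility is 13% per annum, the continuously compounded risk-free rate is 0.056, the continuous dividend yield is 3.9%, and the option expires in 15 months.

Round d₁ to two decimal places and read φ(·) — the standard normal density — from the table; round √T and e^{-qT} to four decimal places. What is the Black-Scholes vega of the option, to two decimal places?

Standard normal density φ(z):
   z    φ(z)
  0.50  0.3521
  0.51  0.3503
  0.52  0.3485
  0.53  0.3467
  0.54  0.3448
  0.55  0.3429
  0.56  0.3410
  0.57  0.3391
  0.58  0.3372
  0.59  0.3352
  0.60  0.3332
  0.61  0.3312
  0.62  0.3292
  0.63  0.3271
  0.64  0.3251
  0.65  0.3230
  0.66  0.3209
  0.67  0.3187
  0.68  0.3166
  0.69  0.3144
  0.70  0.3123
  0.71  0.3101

σ√T = 0.13·√1.25 = 0.1453
d₁ = [ln(360/340) + (0.056 − 0.039 + ½·0.13²)·1.25] / (σ√T) = (0.0572 + 0.0318) / 0.1453 = 0.6121 which rounds to 0.61
√T = √1.25 = 1.1180
φ(d₁) = φ(0.61) = 0.3312
e^(−qT) = e^(−0.039·1.25) = 0.9524
vega = S·e^(−qT)·φ(d₁)·√T = 360·0.9524·0.3312·1.1180 = 126.9562

126.96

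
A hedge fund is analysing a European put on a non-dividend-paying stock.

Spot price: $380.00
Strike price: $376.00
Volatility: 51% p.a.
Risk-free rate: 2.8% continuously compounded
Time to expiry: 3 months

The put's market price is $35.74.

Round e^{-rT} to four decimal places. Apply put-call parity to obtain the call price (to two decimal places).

$42.37

e^(−rT) = e^(−0.028·0.25) = 0.9930
Put-call parity: C − P = S − K·e^(−rT) = 380 − 376·0.9930 = 380 − 373.3680 = 6.6320
C = P + (C − P) = 35.74 + (6.6320) = 42.3720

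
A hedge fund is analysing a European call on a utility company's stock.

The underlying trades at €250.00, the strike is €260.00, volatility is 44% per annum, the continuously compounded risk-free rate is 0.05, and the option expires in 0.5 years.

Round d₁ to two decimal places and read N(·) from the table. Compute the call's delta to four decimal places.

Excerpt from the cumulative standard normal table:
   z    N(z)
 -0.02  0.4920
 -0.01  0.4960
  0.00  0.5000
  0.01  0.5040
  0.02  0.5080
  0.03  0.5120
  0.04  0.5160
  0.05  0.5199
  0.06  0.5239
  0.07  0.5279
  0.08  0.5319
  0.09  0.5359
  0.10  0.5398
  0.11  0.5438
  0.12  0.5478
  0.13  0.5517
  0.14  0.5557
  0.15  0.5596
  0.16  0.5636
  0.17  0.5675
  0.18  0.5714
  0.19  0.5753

0.5438

T = 0.5;  σ√T = 0.3111
d₁ = [ln(250/260) + (0.05 + 0.44²/2)·0.5] / 0.3111 = [-0.0392 + 0.0734] / 0.3111 = 0.1099 → 0.11
N(d₁) = N(0.11) = 0.5438
Δ_call = N(d₁) = 0.5438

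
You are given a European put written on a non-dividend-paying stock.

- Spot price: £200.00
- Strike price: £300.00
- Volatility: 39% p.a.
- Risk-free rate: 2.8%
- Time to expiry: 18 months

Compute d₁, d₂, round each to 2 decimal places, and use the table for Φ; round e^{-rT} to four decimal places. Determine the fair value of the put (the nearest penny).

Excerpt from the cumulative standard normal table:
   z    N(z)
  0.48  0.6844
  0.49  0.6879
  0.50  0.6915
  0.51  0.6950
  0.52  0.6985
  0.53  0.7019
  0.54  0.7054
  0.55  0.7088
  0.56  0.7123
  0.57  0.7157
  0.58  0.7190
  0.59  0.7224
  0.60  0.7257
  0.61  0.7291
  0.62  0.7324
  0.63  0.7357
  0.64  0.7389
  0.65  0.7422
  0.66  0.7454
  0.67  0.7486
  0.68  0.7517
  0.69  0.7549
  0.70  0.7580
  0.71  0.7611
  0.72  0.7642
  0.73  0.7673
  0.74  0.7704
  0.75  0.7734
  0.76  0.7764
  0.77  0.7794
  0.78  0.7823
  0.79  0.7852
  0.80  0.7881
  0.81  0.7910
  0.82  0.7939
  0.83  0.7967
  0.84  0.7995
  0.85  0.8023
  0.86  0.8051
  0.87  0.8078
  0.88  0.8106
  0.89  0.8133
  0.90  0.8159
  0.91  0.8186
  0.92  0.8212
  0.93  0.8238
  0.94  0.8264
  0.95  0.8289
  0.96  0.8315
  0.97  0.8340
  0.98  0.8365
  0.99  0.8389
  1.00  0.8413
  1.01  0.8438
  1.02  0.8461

σ√T = 0.39·√1.5 = 0.4777
d₁ = [ln(200/300) + (0.028 + ½·0.39²)·1.5] / (σ√T) = (-0.4055 + 0.1561) / 0.4777 = -0.5221 ⇒ -0.52
d₂ = -0.5221 − 0.4777 = -0.9998 ⇒ -1.00
e^(−rT) = e^(−0.028·1.5) = 0.9589
N(−d₂) = N(1.00) = 0.8413;  N(−d₁) = N(0.52) = 0.6985
P = 300·0.9589·0.8413 − 200·0.6985 = 242.0168 − 139.7000 = 102.3168

£102.32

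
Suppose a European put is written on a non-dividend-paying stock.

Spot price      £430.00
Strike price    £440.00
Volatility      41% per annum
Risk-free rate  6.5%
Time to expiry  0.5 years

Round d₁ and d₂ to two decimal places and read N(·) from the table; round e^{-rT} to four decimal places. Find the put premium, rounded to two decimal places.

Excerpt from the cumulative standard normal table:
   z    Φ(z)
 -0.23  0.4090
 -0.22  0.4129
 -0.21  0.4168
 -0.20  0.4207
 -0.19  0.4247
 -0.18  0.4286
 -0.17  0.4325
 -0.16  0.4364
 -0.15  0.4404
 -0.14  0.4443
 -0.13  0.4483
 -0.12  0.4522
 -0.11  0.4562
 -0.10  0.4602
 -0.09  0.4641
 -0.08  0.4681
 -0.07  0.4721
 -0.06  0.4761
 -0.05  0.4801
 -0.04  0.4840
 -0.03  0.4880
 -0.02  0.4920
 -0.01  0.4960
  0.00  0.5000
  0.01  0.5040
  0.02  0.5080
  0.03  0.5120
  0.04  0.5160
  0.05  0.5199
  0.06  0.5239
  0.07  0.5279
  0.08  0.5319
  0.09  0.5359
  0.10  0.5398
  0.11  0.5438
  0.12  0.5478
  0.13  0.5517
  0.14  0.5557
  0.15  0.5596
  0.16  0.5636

£47.32

σ√T = 0.41·√0.5 = 0.2899
ln(S/K) + (r + σ²/2)T = ln(430/440) + (0.065 + 0.41²/2)·0.5 = -0.0230 + 0.0745 = 0.0515
d₁ = 0.0515 / 0.2899 = 0.1778 ⇒ 0.18
d₂ = d₁ − σ√T = 0.1778 − 0.2899 = -0.1122 ⇒ -0.11
exp(−rT) = exp(−0.065·0.5) = 0.9680
N(−d₂) = N(0.11) = 0.5438;  N(−d₁) = N(-0.18) = 0.4286
P = 440·0.9680·0.5438 − 430·0.4286 = 231.6153 − 184.2980 = 47.3173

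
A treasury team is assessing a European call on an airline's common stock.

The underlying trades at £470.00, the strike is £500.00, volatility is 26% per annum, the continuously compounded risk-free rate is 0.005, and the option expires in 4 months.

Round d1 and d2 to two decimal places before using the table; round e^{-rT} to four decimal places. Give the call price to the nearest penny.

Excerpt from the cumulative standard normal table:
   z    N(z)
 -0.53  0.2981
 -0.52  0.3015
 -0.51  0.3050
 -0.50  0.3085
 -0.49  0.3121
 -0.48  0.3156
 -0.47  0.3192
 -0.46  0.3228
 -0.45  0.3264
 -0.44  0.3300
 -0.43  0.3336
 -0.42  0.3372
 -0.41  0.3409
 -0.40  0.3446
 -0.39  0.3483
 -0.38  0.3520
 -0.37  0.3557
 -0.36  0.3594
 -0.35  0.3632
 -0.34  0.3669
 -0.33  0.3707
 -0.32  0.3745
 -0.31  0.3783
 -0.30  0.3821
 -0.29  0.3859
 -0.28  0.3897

σ√T = 0.26·√0.3333 = 0.1501
d₁ = [ln(470/500) + (0.005 + 0.26²/2)·0.3333] / 0.1501 = [-0.0619 + 0.0129] / 0.1501 = -0.3260 which rounds to -0.33
d₂ = d₁ − σ√T = -0.3260 − 0.1501 = -0.4762 which rounds to -0.48
e^(−rT) = e^(−0.005·0.3333) = 0.9983
C = 470·N(-0.33) − 500·0.9983·N(-0.48) = 470·0.3707 − 500·0.9983·0.3156 = 174.2290 − 157.5317 = 16.6973

£16.70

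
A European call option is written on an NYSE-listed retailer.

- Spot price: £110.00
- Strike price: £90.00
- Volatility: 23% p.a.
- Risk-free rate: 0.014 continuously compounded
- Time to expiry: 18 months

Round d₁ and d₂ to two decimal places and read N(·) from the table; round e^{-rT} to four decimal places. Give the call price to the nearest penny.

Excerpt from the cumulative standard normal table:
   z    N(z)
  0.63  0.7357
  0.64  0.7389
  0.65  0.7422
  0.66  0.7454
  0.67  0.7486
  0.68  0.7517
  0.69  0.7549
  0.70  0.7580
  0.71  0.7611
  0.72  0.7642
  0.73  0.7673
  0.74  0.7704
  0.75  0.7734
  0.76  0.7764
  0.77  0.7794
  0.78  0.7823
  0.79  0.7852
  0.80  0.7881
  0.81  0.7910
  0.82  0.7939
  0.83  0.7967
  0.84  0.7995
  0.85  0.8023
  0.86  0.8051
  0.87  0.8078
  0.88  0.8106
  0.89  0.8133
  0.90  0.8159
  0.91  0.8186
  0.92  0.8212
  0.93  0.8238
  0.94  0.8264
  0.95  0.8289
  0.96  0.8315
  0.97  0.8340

σ√T = 0.23·√1.5 = 0.2817
d₁ = [ln(110/90) + (0.014 + 0.23²/2)·1.5] / 0.2817 = [0.2007 + 0.0607] / 0.2817 = 0.9278 → 0.93
d₂ = d₁ − σ√T = 0.9278 − 0.2817 = 0.6461 → 0.65
e^(−rT) = e^(−0.014·1.5) = 0.9792
N(d₁) = N(0.93) = 0.8238;  N(d₂) = N(0.65) = 0.7422
C = 110·0.8238 − 90·0.9792·0.7422 = 90.6180 − 65.4086 = 25.2094

£25.21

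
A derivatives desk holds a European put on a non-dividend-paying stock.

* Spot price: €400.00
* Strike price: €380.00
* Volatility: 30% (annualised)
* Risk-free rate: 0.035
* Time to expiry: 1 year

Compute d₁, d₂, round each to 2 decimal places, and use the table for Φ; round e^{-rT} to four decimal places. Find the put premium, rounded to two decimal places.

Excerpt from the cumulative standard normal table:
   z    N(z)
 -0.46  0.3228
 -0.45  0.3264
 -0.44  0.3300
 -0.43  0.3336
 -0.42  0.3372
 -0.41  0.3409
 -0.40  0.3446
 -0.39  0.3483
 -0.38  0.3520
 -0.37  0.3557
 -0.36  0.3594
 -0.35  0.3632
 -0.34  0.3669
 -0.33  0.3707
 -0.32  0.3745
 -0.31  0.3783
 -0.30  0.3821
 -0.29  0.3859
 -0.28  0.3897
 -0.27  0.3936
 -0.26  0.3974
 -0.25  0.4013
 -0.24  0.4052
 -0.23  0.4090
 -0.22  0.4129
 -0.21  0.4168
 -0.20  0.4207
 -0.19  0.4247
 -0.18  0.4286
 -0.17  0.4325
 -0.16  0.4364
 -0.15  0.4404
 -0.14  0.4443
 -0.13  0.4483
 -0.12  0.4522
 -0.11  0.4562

σ√T = 0.3·√1 = 0.3000
d₁ = [ln(400/380) + (0.035 + 0.3²/2)·1] / 0.3000 = [0.0513 + 0.0800] / 0.3000 = 0.4376 ⇒ 0.44
d₂ = d₁ − σ√T = 0.4376 − 0.3000 = 0.1376 ⇒ 0.14
exp(−rT) = exp(−0.035·1) = 0.9656
P = 380·0.9656·N(-0.14) − 400·N(-0.44) = 380·0.9656·0.4443 − 400·0.3300 = 163.0261 − 132.0000 = 31.0261

€31.03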